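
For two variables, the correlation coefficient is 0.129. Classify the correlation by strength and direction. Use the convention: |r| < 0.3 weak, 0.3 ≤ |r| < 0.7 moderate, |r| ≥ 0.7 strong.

weak positive

r = 0.129 > 0 so the relationship is positive.
|r| = 0.129, which falls in the weak range.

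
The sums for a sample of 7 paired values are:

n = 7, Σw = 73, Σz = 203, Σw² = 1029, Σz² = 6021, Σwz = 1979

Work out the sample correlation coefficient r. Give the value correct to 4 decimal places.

-0.7286

r = (nΣwz − ΣwΣz) / √[(nΣw² − (Σw)²)(nΣz² − (Σz)²)]
Numerator: 7×1979 − 73×203 = -966
Denominator: √[(7203 − 5329)(42147 − 41209)] = √[1874 × 938] = 1325.8250
r = -966 / 1325.8250 ≈ -0.7286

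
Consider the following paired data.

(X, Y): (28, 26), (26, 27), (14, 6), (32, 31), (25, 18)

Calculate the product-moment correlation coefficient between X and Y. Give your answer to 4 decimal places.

0.9623

n = 5, ΣX = 125, ΣY = 108, ΣX² = 3305, ΣY² = 2726, ΣXY = 2956
nΣXY − ΣXΣY = 14780 − 13500 = 1280
nΣX² − (ΣX)² = 16525 − 15625 = 900; nΣY² − (ΣY)² = 13630 − 11664 = 1966
r = 1280 / √(900 × 1966) = 1280 / 1330.1880 ≈ 0.9623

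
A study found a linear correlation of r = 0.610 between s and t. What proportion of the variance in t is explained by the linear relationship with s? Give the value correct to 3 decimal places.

0.372

r² = (0.610)² = 0.372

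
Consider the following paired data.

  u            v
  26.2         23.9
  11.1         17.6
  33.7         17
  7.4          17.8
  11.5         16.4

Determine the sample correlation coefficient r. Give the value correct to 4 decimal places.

n = 5, Σu = 89.9, Σv = 92.7, Σu² = 2132.35, Σv² = 1755.77, Σuv = 1714.76
nΣuv − ΣuΣv = 8573.8 − 8333.73 = 240.07
nΣu² − (Σu)² = 10661.75 − 8082.01 = 2579.74; nΣv² − (Σv)² = 8778.85 − 8593.29 = 185.56
r = 240.07 / √(2579.74 × 185.56) = 240.07 / 691.8790 ≈ 0.3470

0.3470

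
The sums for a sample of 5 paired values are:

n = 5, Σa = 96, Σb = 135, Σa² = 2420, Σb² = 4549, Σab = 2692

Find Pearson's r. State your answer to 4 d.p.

r = (nΣab − ΣaΣb) / √[(nΣa² − (Σa)²)(nΣb² − (Σb)²)]
Numerator: 5×2692 − 96×135 = 500
Denominator: √[(12100 − 9216)(22745 − 18225)] = √[2884 × 4520] = 3610.4958
r = 500 / 3610.4958 ≈ 0.1385

0.1385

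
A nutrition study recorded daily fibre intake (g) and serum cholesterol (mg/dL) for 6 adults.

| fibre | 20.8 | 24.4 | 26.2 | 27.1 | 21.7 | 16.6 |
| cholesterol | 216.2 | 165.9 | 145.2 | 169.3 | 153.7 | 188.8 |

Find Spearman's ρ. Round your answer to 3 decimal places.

Rank fibre: 2, 4, 5, 6, 3, 1
Rank cholesterol: 6, 3, 1, 4, 2, 5
d = rank(fibre) − rank(cholesterol): -4, 1, 4, 2, 1, -4; Σd² = 54
ρ = 1 − 6Σd² / [n(n²−1)] = 1 − 6×54 / (6×35) = 1 − 324/210 ≈ -0.543

-0.543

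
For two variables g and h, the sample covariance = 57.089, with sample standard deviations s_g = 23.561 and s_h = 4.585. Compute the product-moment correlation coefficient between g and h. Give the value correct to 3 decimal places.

r = Cov(g,h) / (s_g · s_h) = 57.089 / (23.561 × 4.585)
  = 57.089 / 108.0272 ≈ 0.528

0.528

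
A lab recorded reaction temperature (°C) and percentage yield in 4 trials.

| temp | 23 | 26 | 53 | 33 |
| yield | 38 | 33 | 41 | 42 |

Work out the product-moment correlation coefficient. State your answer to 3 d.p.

n = 4, Σx = 135, Σy = 154, Σx² = 5103, Σy² = 5978, Σxy = 5291
nΣxy − ΣxΣy = 21164 − 20790 = 374
nΣx² − (Σx)² = 20412 − 18225 = 2187; nΣy² − (Σy)² = 23912 − 23716 = 196
r = 374 / √(2187 × 196) = 374 / 654.7152 ≈ 0.571

0.571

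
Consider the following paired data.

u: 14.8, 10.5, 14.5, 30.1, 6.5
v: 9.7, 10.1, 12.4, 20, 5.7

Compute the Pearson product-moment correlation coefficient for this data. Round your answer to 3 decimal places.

n = 5, Σu = 76.4, Σv = 57.9, Σu² = 1487.8, Σv² = 782.35, Σuv = 1068.46
nΣuv − ΣuΣv = 5342.3 − 4423.56 = 918.74
nΣu² − (Σu)² = 7439 − 5836.96 = 1602.04; nΣv² − (Σv)² = 3911.75 − 3352.41 = 559.34
r = 918.74 / √(1602.04 × 559.34) = 918.74 / 946.6177 ≈ 0.971

0.971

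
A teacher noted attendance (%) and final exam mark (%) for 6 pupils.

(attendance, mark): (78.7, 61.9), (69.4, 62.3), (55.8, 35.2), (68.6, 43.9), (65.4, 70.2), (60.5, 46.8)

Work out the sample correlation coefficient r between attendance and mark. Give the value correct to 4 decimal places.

0.6132

n = 6, Σx = 398.4, Σy = 320.3, Σx² = 26767.06, Σy² = 17997.43, Σxy = 21593.33
nΣxy − ΣxΣy = 129559.98 − 127607.52 = 1952.46
nΣx² − (Σx)² = 160602.36 − 158722.56 = 1879.8; nΣy² − (Σy)² = 107984.58 − 102592.09 = 5392.49
r = 1952.46 / √(1879.8 × 5392.49) = 1952.46 / 3183.8346 ≈ 0.6132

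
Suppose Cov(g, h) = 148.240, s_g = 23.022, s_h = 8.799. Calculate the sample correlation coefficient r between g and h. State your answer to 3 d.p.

r = Cov(g,h) / (s_g · s_h) = 148.240 / (23.022 × 8.799)
  = 148.240 / 202.5706 ≈ 0.732

0.732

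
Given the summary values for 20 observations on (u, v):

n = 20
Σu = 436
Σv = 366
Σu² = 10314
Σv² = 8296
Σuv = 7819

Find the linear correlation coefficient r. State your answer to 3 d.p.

-0.141

r = (nΣuv − ΣuΣv) / √[(nΣu² − (Σu)²)(nΣv² − (Σv)²)]
Numerator: 20×7819 − 436×366 = -3196
Denominator: √[(206280 − 190096)(165920 − 133956)] = √[16184 × 31964] = 22744.3482
r = -3196 / 22744.3482 ≈ -0.141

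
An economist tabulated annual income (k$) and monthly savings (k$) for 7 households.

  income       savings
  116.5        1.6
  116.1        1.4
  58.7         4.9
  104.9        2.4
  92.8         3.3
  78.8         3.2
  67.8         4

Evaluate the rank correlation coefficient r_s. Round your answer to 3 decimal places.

Rank income: 7, 6, 1, 5, 4, 3, 2
Rank savings: 2, 1, 7, 3, 5, 4, 6
d = rank(income) − rank(savings): 5, 5, -6, 2, -1, -1, -4; Σd² = 108
ρ = 1 − 6Σd² / [n(n²−1)] = 1 − 6×108 / (7×48) = 1 − 648/336 ≈ -0.929

-0.929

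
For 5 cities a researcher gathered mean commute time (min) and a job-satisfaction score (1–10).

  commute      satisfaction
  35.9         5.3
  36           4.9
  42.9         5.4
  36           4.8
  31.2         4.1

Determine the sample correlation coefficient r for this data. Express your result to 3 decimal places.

0.843

n = 5, Σx = 182, Σy = 24.5, Σx² = 6694.66, Σy² = 121.11, Σxy = 899.05
nΣxy − ΣxΣy = 4495.25 − 4459 = 36.25
nΣx² − (Σx)² = 33473.3 − 33124 = 349.3; nΣy² − (Σy)² = 605.55 − 600.25 = 5.3
r = 36.25 / √(349.3 × 5.3) = 36.25 / 43.0266 ≈ 0.843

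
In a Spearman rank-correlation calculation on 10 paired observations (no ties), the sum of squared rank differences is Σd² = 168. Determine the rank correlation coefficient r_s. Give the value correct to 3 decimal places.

ρ = 1 − 6Σd² / [n(n²−1)] = 1 − 6×168 / (10×99)
  = 1 − 1008/990 = 1 − 1.0182 ≈ -0.018

-0.018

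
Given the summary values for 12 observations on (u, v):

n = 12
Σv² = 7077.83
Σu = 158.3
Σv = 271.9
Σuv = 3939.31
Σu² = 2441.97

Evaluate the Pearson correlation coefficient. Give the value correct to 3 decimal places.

r = (nΣuv − ΣuΣv) / √[(nΣu² − (Σu)²)(nΣv² − (Σv)²)]
Numerator: 12×3939.31 − 158.3×271.9 = 4229.95
Denominator: √[(29303.64 − 25058.89)(84933.96 − 73929.61)] = √[4244.75 × 11004.35] = 6834.5237
r = 4229.95 / 6834.5237 ≈ 0.619

0.619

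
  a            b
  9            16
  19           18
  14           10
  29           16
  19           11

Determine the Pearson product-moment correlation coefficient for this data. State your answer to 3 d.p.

0.203

n = 5, Σa = 90, Σb = 71, Σa² = 1840, Σb² = 1057, Σab = 1299
nΣab − ΣaΣb = 6495 − 6390 = 105
nΣa² − (Σa)² = 9200 − 8100 = 1100; nΣb² − (Σb)² = 5285 − 5041 = 244
r = 105 / √(1100 × 244) = 105 / 518.0734 ≈ 0.203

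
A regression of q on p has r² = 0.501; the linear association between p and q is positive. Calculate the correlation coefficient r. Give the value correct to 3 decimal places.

0.708

|r| = √0.501 = 0.708
The association is positive, so r = 0.708.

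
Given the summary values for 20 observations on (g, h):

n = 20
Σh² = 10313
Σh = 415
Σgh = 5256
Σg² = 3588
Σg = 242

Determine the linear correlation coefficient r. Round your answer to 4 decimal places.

0.2213

r = (nΣgh − ΣgΣh) / √[(nΣg² − (Σg)²)(nΣh² − (Σh)²)]
Numerator: 20×5256 − 242×415 = 4690
Denominator: √[(71760 − 58564)(206260 − 172225)] = √[13196 × 34035] = 21192.5897
r = 4690 / 21192.5897 ≈ 0.2213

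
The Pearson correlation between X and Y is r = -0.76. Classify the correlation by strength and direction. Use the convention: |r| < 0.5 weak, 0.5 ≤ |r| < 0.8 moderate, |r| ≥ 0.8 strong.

moderate negative

r = -0.76 < 0 so the relationship is negative.
|r| = 0.76, which falls in the moderate range.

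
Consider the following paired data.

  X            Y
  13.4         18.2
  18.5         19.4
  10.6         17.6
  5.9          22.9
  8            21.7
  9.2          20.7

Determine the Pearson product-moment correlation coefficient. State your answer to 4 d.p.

-0.6295

n = 6, ΣX = 65.6, ΣY = 120.5, ΣX² = 817.62, ΣY² = 2441.15, ΣXY = 1288.49
nΣXY − ΣXΣY = 7730.94 − 7904.8 = -173.86
nΣX² − (ΣX)² = 4905.72 − 4303.36 = 602.36; nΣY² − (ΣY)² = 14646.9 − 14520.25 = 126.65
r = -173.86 / √(602.36 × 126.65) = -173.86 / 276.2044 ≈ -0.6295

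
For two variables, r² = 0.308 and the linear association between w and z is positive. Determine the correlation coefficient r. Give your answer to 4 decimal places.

0.5550

|r| = √0.308 = 0.5550
The association is positive, so r = 0.5550.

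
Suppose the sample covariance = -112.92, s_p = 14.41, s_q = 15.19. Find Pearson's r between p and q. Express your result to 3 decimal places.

r = Cov(p,q) / (s_p · s_q) = -112.92 / (14.41 × 15.19)
  = -112.92 / 218.8879 ≈ -0.516

-0.516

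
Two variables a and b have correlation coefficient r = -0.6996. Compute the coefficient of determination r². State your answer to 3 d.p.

0.489

r² = (-0.6996)² = 0.489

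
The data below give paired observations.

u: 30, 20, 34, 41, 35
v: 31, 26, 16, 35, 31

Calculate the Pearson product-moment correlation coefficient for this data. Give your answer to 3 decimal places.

n = 5, Σu = 160, Σv = 139, Σu² = 5362, Σv² = 4079, Σuv = 4514
nΣuv − ΣuΣv = 22570 − 22240 = 330
nΣu² − (Σu)² = 26810 − 25600 = 1210; nΣv² − (Σv)² = 20395 − 19321 = 1074
r = 330 / √(1210 × 1074) = 330 / 1139.9737 ≈ 0.289

0.289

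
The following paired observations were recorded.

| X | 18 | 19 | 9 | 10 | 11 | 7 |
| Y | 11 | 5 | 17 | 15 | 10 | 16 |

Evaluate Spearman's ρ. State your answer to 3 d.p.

Rank X: 5, 6, 2, 3, 4, 1
Rank Y: 3, 1, 6, 4, 2, 5
d = rank(X) − rank(Y): 2, 5, -4, -1, 2, -4; Σd² = 66
ρ = 1 − 6Σd² / [n(n²−1)] = 1 − 6×66 / (6×35) = 1 − 396/210 ≈ -0.886

-0.886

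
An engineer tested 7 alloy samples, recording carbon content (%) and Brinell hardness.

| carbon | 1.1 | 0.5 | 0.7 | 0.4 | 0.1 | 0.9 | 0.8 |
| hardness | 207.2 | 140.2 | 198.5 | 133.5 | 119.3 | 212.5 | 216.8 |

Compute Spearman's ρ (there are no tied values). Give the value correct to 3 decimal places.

Rank carbon: 7, 3, 4, 2, 1, 6, 5
Rank hardness: 5, 3, 4, 2, 1, 6, 7
d = rank(carbon) − rank(hardness): 2, 0, 0, 0, 0, 0, -2; Σd² = 8
ρ = 1 − 6Σd² / [n(n²−1)] = 1 − 6×8 / (7×48) = 1 − 48/336 ≈ 0.857

0.857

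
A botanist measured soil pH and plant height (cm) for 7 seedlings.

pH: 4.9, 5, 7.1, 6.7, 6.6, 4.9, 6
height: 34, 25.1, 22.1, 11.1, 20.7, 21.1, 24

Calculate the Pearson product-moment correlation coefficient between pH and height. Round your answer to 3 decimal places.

n = 7, Σx = 41.2, Σy = 158.1, Σx² = 247.88, Σy² = 3847.33, Σxy = 907.39
nΣxy − ΣxΣy = 6351.73 − 6513.72 = -161.99
nΣx² − (Σx)² = 1735.16 − 1697.44 = 37.72; nΣy² − (Σy)² = 26931.31 − 24995.61 = 1935.7
r = -161.99 / √(37.72 × 1935.7) = -161.99 / 270.2121 ≈ -0.599

-0.599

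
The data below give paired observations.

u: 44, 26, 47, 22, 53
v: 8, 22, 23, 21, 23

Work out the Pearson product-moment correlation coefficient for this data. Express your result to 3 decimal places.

-0.111

n = 5, Σu = 192, Σv = 97, Σu² = 8114, Σv² = 2047, Σuv = 3686
nΣuv − ΣuΣv = 18430 − 18624 = -194
nΣu² − (Σu)² = 40570 − 36864 = 3706; nΣv² − (Σv)² = 10235 − 9409 = 826
r = -194 / √(3706 × 826) = -194 / 1749.6160 ≈ -0.111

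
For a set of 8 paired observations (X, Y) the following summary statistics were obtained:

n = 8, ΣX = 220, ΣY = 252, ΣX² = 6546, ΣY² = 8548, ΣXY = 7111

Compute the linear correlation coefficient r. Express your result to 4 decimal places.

r = (nΣXY − ΣXΣY) / √[(nΣX² − (ΣX)²)(nΣY² − (ΣY)²)]
Numerator: 8×7111 − 220×252 = 1448
Denominator: √[(52368 − 48400)(68384 − 63504)] = √[3968 × 4880] = 4400.4363
r = 1448 / 4400.4363 ≈ 0.3291

0.3291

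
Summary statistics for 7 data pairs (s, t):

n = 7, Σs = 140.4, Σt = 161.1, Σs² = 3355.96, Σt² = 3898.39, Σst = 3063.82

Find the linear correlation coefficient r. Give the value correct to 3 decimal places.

-0.522

r = (nΣst − ΣsΣt) / √[(nΣs² − (Σs)²)(nΣt² − (Σt)²)]
Numerator: 7×3063.82 − 140.4×161.1 = -1171.7
Denominator: √[(23491.72 − 19712.16)(27288.73 − 25953.21)] = √[3779.56 × 1335.52] = 2246.7038
r = -1171.7 / 2246.7038 ≈ -0.522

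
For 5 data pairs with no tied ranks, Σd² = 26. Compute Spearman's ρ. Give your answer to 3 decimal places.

-0.300

ρ = 1 − 6Σd² / [n(n²−1)] = 1 − 6×26 / (5×24)
  = 1 − 156/120 = 1 − 1.3000 ≈ -0.300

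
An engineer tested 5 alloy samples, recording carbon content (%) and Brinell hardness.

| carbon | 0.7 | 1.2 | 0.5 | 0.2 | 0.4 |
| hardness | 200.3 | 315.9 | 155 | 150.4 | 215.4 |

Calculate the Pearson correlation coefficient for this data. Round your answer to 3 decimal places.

n = 5, Σx = 3, Σy = 1037, Σx² = 2.38, Σy² = 232955.22, Σxy = 713.03
nΣxy − ΣxΣy = 3565.15 − 3111 = 454.15
nΣx² − (Σx)² = 11.9 − 9 = 2.9; nΣy² − (Σy)² = 1164776.1 − 1075369 = 89407.1
r = 454.15 / √(2.9 × 89407.1) = 454.15 / 509.1960 ≈ 0.892

0.892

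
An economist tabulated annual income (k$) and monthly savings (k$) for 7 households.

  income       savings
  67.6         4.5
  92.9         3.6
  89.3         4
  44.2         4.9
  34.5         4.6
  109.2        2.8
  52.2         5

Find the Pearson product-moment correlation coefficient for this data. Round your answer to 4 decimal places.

n = 7, Σx = 489.9, Σy = 29.4, Σx² = 38968.03, Σy² = 127.22, Σxy = 1937.88
nΣxy − ΣxΣy = 13565.16 − 14403.06 = -837.9
nΣx² − (Σx)² = 272776.21 − 240002.01 = 32774.2; nΣy² − (Σy)² = 890.54 − 864.36 = 26.18
r = -837.9 / √(32774.2 × 26.18) = -837.9 / 926.2983 ≈ -0.9046

-0.9046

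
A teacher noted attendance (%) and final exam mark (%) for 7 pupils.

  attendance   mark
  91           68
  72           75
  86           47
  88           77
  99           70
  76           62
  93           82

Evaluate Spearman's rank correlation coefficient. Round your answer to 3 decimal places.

0.321

Rank attendance: 5, 1, 3, 4, 7, 2, 6
Rank mark: 3, 5, 1, 6, 4, 2, 7
d = rank(attendance) − rank(mark): 2, -4, 2, -2, 3, 0, -1; Σd² = 38
ρ = 1 − 6Σd² / [n(n²−1)] = 1 − 6×38 / (7×48) = 1 − 228/336 ≈ 0.321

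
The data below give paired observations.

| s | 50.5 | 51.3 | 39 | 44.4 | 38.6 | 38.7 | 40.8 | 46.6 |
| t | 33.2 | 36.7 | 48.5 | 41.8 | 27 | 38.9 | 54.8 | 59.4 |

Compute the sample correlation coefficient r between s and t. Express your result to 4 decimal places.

n = 8, Σs = 349.9, Σt = 340.3, Σs² = 15498.15, Σt² = 15322.23, Σst = 14858.24
nΣst − ΣsΣt = 118865.92 − 119070.97 = -205.05
nΣs² − (Σs)² = 123985.2 − 122430.01 = 1555.19; nΣt² − (Σt)² = 122577.84 − 115804.09 = 6773.75
r = -205.05 / √(1555.19 × 6773.75) = -205.05 / 3245.6846 ≈ -0.0632

-0.0632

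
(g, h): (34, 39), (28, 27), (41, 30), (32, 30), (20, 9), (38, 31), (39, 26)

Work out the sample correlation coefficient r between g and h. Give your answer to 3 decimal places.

0.699

n = 7, Σg = 232, Σh = 192, Σg² = 8010, Σh² = 5768, Σgh = 6644
nΣgh − ΣgΣh = 46508 − 44544 = 1964
nΣg² − (Σg)² = 56070 − 53824 = 2246; nΣh² − (Σh)² = 40376 − 36864 = 3512
r = 1964 / √(2246 × 3512) = 1964 / 2808.5498 ≈ 0.699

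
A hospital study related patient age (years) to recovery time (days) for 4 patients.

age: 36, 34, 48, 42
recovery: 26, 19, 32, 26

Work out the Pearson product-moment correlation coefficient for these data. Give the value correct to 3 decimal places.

n = 4, Σx = 160, Σy = 103, Σx² = 6520, Σy² = 2737, Σxy = 4210
nΣxy − ΣxΣy = 16840 − 16480 = 360
nΣx² − (Σx)² = 26080 − 25600 = 480; nΣy² − (Σy)² = 10948 − 10609 = 339
r = 360 / √(480 × 339) = 360 / 403.3857 ≈ 0.892

0.892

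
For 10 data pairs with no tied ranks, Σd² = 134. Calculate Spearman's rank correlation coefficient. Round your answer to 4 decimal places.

ρ = 1 − 6Σd² / [n(n²−1)] = 1 − 6×134 / (10×99)
  = 1 − 804/990 = 1 − 0.81212 ≈ 0.1879

0.1879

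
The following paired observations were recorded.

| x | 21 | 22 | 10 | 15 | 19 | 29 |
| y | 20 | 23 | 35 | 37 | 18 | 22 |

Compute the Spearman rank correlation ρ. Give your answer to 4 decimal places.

Rank x: 4, 5, 1, 2, 3, 6
Rank y: 2, 4, 5, 6, 1, 3
d = rank(x) − rank(y): 2, 1, -4, -4, 2, 3; Σd² = 50
ρ = 1 − 6Σd² / [n(n²−1)] = 1 − 6×50 / (6×35) = 1 − 300/210 ≈ -0.4286

-0.4286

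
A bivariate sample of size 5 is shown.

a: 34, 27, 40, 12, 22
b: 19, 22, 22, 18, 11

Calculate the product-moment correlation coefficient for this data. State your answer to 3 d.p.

0.482

n = 5, Σa = 135, Σb = 92, Σa² = 4113, Σb² = 1774, Σab = 2578
nΣab − ΣaΣb = 12890 − 12420 = 470
nΣa² − (Σa)² = 20565 − 18225 = 2340; nΣb² − (Σb)² = 8870 − 8464 = 406
r = 470 / √(2340 × 406) = 470 / 974.7000 ≈ 0.482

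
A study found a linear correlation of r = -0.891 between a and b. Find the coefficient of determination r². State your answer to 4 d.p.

r² = (-0.891)² = 0.7939

0.7939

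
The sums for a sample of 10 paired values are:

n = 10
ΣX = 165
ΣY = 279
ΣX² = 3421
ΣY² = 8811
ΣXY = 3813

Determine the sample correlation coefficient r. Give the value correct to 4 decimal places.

r = (nΣXY − ΣXΣY) / √[(nΣX² − (ΣX)²)(nΣY² − (ΣY)²)]
Numerator: 10×3813 − 165×279 = -7905
Denominator: √[(34210 − 27225)(88110 − 77841)] = √[6985 × 10269] = 8469.2954
r = -7905 / 8469.2954 ≈ -0.9334

-0.9334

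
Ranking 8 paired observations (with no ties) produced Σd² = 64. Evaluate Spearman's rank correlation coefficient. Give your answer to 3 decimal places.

ρ = 1 − 6Σd² / [n(n²−1)] = 1 − 6×64 / (8×63)
  = 1 − 384/504 = 1 − 0.7619 ≈ 0.238

0.238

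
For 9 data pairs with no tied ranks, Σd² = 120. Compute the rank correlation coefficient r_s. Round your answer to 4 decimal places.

ρ = 1 − 6Σd² / [n(n²−1)] = 1 − 6×120 / (9×80)
  = 1 − 720/720 = 1 − 1.00000 ≈ 0.0000

0.0000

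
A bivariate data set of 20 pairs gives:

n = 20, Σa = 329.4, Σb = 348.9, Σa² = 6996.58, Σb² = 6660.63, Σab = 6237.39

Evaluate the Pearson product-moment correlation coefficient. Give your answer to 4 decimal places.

0.5170

r = (nΣab − ΣaΣb) / √[(nΣa² − (Σa)²)(nΣb² − (Σb)²)]
Numerator: 20×6237.39 − 329.4×348.9 = 9820.14
Denominator: √[(139931.6 − 108504.36)(133212.6 − 121731.21)] = √[31427.24 × 11481.39] = 18995.4836
r = 9820.14 / 18995.4836 ≈ 0.5170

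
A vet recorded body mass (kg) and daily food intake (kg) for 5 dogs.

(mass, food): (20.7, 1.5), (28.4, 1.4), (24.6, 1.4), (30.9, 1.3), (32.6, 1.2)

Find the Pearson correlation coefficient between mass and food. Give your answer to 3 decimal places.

n = 5, Σx = 137.2, Σy = 6.8, Σx² = 3857.78, Σy² = 9.3, Σxy = 184.54
nΣxy − ΣxΣy = 922.7 − 932.96 = -10.26
nΣx² − (Σx)² = 19288.9 − 18823.84 = 465.06; nΣy² − (Σy)² = 46.5 − 46.24 = 0.26
r = -10.26 / √(465.06 × 0.26) = -10.26 / 10.9962 ≈ -0.933

-0.933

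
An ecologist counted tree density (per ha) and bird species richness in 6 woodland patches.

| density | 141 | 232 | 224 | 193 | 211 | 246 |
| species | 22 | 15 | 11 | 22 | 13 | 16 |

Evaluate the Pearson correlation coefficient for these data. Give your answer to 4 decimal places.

-0.7035

n = 6, Σx = 1247, Σy = 99, Σx² = 266167, Σy² = 1739, Σxy = 19971
nΣxy − ΣxΣy = 119826 − 123453 = -3627
nΣx² − (Σx)² = 1597002 − 1555009 = 41993; nΣy² − (Σy)² = 10434 − 9801 = 633
r = -3627 / √(41993 × 633) = -3627 / 5155.7317 ≈ -0.7035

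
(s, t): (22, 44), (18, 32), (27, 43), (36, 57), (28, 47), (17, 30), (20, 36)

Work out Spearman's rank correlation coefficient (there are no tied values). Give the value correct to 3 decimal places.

0.964

Rank s: 4, 2, 5, 7, 6, 1, 3
Rank t: 5, 2, 4, 7, 6, 1, 3
d = rank(s) − rank(t): -1, 0, 1, 0, 0, 0, 0; Σd² = 2
ρ = 1 − 6Σd² / [n(n²−1)] = 1 − 6×2 / (7×48) = 1 − 12/336 ≈ 0.964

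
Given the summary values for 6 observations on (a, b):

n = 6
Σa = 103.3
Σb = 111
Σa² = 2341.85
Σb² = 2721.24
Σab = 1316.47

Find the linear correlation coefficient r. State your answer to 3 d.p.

-0.969

r = (nΣab − ΣaΣb) / √[(nΣa² − (Σa)²)(nΣb² − (Σb)²)]
Numerator: 6×1316.47 − 103.3×111 = -3567.48
Denominator: √[(14051.1 − 10670.89)(16327.44 − 12321)] = √[3380.21 × 4006.44] = 3680.0283
r = -3567.48 / 3680.0283 ≈ -0.969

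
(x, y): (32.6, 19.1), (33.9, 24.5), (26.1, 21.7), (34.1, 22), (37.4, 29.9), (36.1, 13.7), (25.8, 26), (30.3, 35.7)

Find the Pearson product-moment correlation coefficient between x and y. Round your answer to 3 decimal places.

n = 8, Σx = 256.3, Σy = 192.6, Σx² = 8341.69, Σy² = 4952.14, Σxy = 6135.12
nΣxy − ΣxΣy = 49080.96 − 49363.38 = -282.42
nΣx² − (Σx)² = 66733.52 − 65689.69 = 1043.83; nΣy² − (Σy)² = 39617.12 − 37094.76 = 2522.36
r = -282.42 / √(1043.83 × 2522.36) = -282.42 / 1622.6260 ≈ -0.174

-0.174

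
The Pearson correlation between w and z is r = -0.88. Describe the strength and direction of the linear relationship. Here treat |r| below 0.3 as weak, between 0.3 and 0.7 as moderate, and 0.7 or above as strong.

r = -0.88 < 0 so the relationship is negative.
|r| = 0.88, which falls in the strong range.

strong negative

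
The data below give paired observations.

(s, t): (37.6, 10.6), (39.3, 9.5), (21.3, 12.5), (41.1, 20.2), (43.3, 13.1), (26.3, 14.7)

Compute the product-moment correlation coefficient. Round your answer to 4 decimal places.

0.0950

n = 6, Σs = 208.9, Σt = 80.6, Σs² = 7667.73, Σt² = 1154.6, Σst = 2822.22
nΣst − ΣsΣt = 16933.32 − 16837.34 = 95.98
nΣs² − (Σs)² = 46006.38 − 43639.21 = 2367.17; nΣt² − (Σt)² = 6927.6 − 6496.36 = 431.24
r = 95.98 / √(2367.17 × 431.24) = 95.98 / 1010.3556 ≈ 0.0950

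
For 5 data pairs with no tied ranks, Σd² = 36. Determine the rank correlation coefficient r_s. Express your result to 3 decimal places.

ρ = 1 − 6Σd² / [n(n²−1)] = 1 − 6×36 / (5×24)
  = 1 − 216/120 = 1 − 1.8000 ≈ -0.800

-0.800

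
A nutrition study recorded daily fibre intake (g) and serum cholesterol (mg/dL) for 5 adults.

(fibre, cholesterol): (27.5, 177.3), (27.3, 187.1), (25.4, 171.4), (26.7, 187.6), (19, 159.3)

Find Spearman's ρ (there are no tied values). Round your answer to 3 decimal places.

0.600

Rank fibre: 5, 4, 2, 3, 1
Rank cholesterol: 3, 4, 2, 5, 1
d = rank(fibre) − rank(cholesterol): 2, 0, 0, -2, 0; Σd² = 8
ρ = 1 − 6Σd² / [n(n²−1)] = 1 − 6×8 / (5×24) = 1 − 48/120 ≈ 0.600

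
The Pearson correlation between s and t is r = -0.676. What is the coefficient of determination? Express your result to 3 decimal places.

r² = (-0.676)² = 0.457

0.457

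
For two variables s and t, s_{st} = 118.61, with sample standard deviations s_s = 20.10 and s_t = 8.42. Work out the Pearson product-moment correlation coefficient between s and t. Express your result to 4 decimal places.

r = Cov(s,t) / (s_s · s_t) = 118.61 / (20.10 × 8.42)
  = 118.61 / 169.2420 ≈ 0.7008

0.7008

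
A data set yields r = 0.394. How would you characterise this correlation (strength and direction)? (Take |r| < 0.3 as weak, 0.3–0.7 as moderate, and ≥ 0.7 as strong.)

r = 0.394 > 0 so the relationship is positive.
|r| = 0.394, which falls in the moderate range.

moderate positive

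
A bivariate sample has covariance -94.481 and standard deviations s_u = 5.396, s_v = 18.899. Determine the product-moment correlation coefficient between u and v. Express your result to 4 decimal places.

r = Cov(u,v) / (s_u · s_v) = -94.481 / (5.396 × 18.899)
  = -94.481 / 101.9790 ≈ -0.9265

-0.9265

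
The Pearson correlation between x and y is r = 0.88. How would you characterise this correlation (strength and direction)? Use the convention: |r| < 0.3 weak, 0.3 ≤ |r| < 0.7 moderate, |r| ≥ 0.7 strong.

r = 0.88 > 0 so the relationship is positive.
|r| = 0.88, which falls in the strong range.

strong positive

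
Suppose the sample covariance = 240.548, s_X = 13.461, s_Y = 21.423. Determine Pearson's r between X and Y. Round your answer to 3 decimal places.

r = Cov(X,Y) / (s_X · s_Y) = 240.548 / (13.461 × 21.423)
  = 240.548 / 288.3750 ≈ 0.834

0.834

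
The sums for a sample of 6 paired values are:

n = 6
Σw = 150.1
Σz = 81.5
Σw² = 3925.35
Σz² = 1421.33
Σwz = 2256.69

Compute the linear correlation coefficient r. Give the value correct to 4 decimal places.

r = (nΣwz − ΣwΣz) / √[(nΣw² − (Σw)²)(nΣz² − (Σz)²)]
Numerator: 6×2256.69 − 150.1×81.5 = 1306.99
Denominator: √[(23552.1 − 22530.01)(8527.98 − 6642.25)] = √[1022.09 × 1885.73] = 1388.3032
r = 1306.99 / 1388.3032 ≈ 0.9414

0.9414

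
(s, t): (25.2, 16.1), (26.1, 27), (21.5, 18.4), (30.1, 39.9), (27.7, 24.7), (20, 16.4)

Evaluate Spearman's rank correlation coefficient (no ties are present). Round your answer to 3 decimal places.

Rank s: 3, 4, 2, 6, 5, 1
Rank t: 1, 5, 3, 6, 4, 2
d = rank(s) − rank(t): 2, -1, -1, 0, 1, -1; Σd² = 8
ρ = 1 − 6Σd² / [n(n²−1)] = 1 − 6×8 / (6×35) = 1 − 48/210 ≈ 0.771

0.771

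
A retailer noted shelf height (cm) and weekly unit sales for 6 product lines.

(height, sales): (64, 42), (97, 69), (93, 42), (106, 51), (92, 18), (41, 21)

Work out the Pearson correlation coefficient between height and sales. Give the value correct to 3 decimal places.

n = 6, Σx = 493, Σy = 243, Σx² = 43535, Σy² = 11655, Σxy = 21210
nΣxy − ΣxΣy = 127260 − 119799 = 7461
nΣx² − (Σx)² = 261210 − 243049 = 18161; nΣy² − (Σy)² = 69930 − 59049 = 10881
r = 7461 / √(18161 × 10881) = 7461 / 14057.3767 ≈ 0.531

0.531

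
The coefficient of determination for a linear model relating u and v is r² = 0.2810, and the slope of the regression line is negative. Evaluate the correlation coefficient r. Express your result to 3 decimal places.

-0.530

|r| = √0.2810 = 0.530
The association is negative, so r = −0.530.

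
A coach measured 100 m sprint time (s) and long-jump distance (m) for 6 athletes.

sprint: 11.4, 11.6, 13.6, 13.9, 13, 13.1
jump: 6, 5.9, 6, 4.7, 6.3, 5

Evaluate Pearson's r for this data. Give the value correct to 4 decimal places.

-0.4875

n = 6, Σx = 76.6, Σy = 33.9, Σx² = 983.3, Σy² = 193.59, Σxy = 431.17
nΣxy − ΣxΣy = 2587.02 − 2596.74 = -9.72
nΣx² − (Σx)² = 5899.8 − 5867.56 = 32.24; nΣy² − (Σy)² = 1161.54 − 1149.21 = 12.33
r = -9.72 / √(32.24 × 12.33) = -9.72 / 19.9379 ≈ -0.4875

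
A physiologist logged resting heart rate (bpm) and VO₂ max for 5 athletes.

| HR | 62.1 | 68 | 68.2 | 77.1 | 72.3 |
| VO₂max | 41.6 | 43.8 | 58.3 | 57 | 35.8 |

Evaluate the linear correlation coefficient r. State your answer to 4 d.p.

0.3382

n = 5, Σx = 347.7, Σy = 236.5, Σx² = 24303.35, Σy² = 11578.53, Σxy = 16520.86
nΣxy − ΣxΣy = 82604.3 − 82231.05 = 373.25
nΣx² − (Σx)² = 121516.75 − 120895.29 = 621.46; nΣy² − (Σy)² = 57892.65 − 55932.25 = 1960.4
r = 373.25 / √(621.46 × 1960.4) = 373.25 / 1103.7709 ≈ 0.3382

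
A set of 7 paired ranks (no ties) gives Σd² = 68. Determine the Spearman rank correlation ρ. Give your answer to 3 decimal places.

-0.214

ρ = 1 − 6Σd² / [n(n²−1)] = 1 − 6×68 / (7×48)
  = 1 − 408/336 = 1 − 1.2143 ≈ -0.214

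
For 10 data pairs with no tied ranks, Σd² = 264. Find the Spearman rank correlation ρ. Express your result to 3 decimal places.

-0.600

ρ = 1 − 6Σd² / [n(n²−1)] = 1 − 6×264 / (10×99)
  = 1 − 1584/990 = 1 − 1.6000 ≈ -0.600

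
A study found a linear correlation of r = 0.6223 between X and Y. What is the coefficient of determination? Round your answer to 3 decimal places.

0.387

r² = (0.6223)² = 0.387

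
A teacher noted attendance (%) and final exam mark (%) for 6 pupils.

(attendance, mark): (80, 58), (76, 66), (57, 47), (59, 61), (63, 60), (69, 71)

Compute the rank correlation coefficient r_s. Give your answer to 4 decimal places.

Rank attendance: 6, 5, 1, 2, 3, 4
Rank mark: 2, 5, 1, 4, 3, 6
d = rank(attendance) − rank(mark): 4, 0, 0, -2, 0, -2; Σd² = 24
ρ = 1 − 6Σd² / [n(n²−1)] = 1 − 6×24 / (6×35) = 1 − 144/210 ≈ 0.3143

0.3143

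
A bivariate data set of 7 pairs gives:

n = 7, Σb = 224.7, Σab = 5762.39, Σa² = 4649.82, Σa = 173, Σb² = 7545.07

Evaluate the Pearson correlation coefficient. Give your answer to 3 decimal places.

0.593

r = (nΣab − ΣaΣb) / √[(nΣa² − (Σa)²)(nΣb² − (Σb)²)]
Numerator: 7×5762.39 − 173×224.7 = 1463.63
Denominator: √[(32548.74 − 29929)(52815.49 − 50490.09)] = √[2619.74 × 2325.4] = 2468.1863
r = 1463.63 / 2468.1863 ≈ 0.593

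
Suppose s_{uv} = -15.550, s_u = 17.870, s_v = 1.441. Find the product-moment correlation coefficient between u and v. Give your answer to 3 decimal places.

-0.604

r = Cov(u,v) / (s_u · s_v) = -15.550 / (17.870 × 1.441)
  = -15.550 / 25.7507 ≈ -0.604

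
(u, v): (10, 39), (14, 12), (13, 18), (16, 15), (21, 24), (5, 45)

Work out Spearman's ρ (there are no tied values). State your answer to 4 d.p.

Rank u: 2, 4, 3, 5, 6, 1
Rank v: 5, 1, 3, 2, 4, 6
d = rank(u) − rank(v): -3, 3, 0, 3, 2, -5; Σd² = 56
ρ = 1 − 6Σd² / [n(n²−1)] = 1 − 6×56 / (6×35) = 1 − 336/210 ≈ -0.6000

-0.6000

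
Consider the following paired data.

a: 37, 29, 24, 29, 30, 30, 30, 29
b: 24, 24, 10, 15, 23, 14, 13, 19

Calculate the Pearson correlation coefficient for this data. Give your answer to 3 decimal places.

n = 8, Σa = 238, Σb = 142, Σa² = 7168, Σb² = 2732, Σab = 4310
nΣab − ΣaΣb = 34480 − 33796 = 684
nΣa² − (Σa)² = 57344 − 56644 = 700; nΣb² − (Σb)² = 21856 − 20164 = 1692
r = 684 / √(700 × 1692) = 684 / 1088.3014 ≈ 0.629

0.629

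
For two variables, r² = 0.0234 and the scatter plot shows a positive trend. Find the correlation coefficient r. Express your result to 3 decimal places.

0.153

|r| = √0.0234 = 0.153
The association is positive, so r = 0.153.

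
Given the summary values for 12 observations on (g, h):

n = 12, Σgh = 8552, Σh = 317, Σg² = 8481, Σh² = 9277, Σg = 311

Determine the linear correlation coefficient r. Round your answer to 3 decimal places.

r = (nΣgh − ΣgΣh) / √[(nΣg² − (Σg)²)(nΣh² − (Σh)²)]
Numerator: 12×8552 − 311×317 = 4037
Denominator: √[(101772 − 96721)(111324 − 100489)] = √[5051 × 10835] = 7397.8095
r = 4037 / 7397.8095 ≈ 0.546

0.546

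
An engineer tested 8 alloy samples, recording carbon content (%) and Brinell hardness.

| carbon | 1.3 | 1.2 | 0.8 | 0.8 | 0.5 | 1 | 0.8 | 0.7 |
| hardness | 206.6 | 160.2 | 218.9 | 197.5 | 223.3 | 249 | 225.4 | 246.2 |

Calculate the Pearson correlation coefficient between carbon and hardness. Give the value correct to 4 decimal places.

-0.4843

n = 8, Σx = 7.1, Σy = 1727.1, Σx² = 6.79, Σy² = 378554.55, Σxy = 1507.25
nΣxy − ΣxΣy = 12058 − 12262.41 = -204.41
nΣx² − (Σx)² = 54.32 − 50.41 = 3.91; nΣy² − (Σy)² = 3028436.4 − 2982874.41 = 45561.99
r = -204.41 / √(3.91 × 45561.99) = -204.41 / 422.0751 ≈ -0.4843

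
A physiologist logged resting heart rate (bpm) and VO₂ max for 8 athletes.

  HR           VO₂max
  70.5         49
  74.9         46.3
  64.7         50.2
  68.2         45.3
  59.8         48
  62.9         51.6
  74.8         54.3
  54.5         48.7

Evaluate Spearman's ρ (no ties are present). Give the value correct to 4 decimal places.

Rank HR: 6, 8, 4, 5, 2, 3, 7, 1
Rank VO₂max: 5, 2, 6, 1, 3, 7, 8, 4
d = rank(HR) − rank(VO₂max): 1, 6, -2, 4, -1, -4, -1, -3; Σd² = 84
ρ = 1 − 6Σd² / [n(n²−1)] = 1 − 6×84 / (8×63) = 1 − 504/504 ≈ 0.0000

0.0000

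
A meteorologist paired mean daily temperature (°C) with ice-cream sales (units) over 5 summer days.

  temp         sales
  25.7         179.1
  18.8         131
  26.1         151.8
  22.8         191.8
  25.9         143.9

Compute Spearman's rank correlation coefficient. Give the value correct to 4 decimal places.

Rank temp: 3, 1, 5, 2, 4
Rank sales: 4, 1, 3, 5, 2
d = rank(temp) − rank(sales): -1, 0, 2, -3, 2; Σd² = 18
ρ = 1 − 6Σd² / [n(n²−1)] = 1 − 6×18 / (5×24) = 1 − 108/120 ≈ 0.1000

0.1000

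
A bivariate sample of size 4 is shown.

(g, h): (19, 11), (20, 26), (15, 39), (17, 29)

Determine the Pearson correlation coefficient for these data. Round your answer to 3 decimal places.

n = 4, Σg = 71, Σh = 105, Σg² = 1275, Σh² = 3159, Σgh = 1807
nΣgh − ΣgΣh = 7228 − 7455 = -227
nΣg² − (Σg)² = 5100 − 5041 = 59; nΣh² − (Σh)² = 12636 − 11025 = 1611
r = -227 / √(59 × 1611) = -227 / 308.3002 ≈ -0.736

-0.736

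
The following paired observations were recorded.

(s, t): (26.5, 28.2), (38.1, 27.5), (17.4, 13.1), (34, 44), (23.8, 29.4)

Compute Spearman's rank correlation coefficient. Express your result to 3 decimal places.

0.300

Rank s: 3, 5, 1, 4, 2
Rank t: 3, 2, 1, 5, 4
d = rank(s) − rank(t): 0, 3, 0, -1, -2; Σd² = 14
ρ = 1 − 6Σd² / [n(n²−1)] = 1 − 6×14 / (5×24) = 1 − 84/120 ≈ 0.300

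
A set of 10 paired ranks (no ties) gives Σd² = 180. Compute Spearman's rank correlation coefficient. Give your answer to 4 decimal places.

ρ = 1 − 6Σd² / [n(n²−1)] = 1 − 6×180 / (10×99)
  = 1 − 1080/990 = 1 − 1.09091 ≈ -0.0909

-0.0909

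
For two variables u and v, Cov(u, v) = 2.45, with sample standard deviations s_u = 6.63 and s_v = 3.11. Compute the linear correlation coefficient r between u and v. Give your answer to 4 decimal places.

0.1188

r = Cov(u,v) / (s_u · s_v) = 2.45 / (6.63 × 3.11)
  = 2.45 / 20.6193 ≈ 0.1188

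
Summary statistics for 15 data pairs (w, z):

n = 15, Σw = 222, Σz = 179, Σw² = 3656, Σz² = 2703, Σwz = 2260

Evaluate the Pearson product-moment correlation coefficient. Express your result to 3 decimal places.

r = (nΣwz − ΣwΣz) / √[(nΣw² − (Σw)²)(nΣz² − (Σz)²)]
Numerator: 15×2260 − 222×179 = -5838
Denominator: √[(54840 − 49284)(40545 − 32041)] = √[5556 × 8504] = 6873.7344
r = -5838 / 6873.7344 ≈ -0.849

-0.849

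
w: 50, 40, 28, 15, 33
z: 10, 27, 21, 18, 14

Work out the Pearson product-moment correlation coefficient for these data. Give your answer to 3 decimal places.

-0.258

n = 5, Σw = 166, Σz = 90, Σw² = 6198, Σz² = 1790, Σwz = 2900
nΣwz − ΣwΣz = 14500 − 14940 = -440
nΣw² − (Σw)² = 30990 − 27556 = 3434; nΣz² − (Σz)² = 8950 − 8100 = 850
r = -440 / √(3434 × 850) = -440 / 1708.4789 ≈ -0.258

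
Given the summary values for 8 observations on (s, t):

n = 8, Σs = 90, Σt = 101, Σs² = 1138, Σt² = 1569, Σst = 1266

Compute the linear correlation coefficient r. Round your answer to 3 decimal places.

0.676

r = (nΣst − ΣsΣt) / √[(nΣs² − (Σs)²)(nΣt² − (Σt)²)]
Numerator: 8×1266 − 90×101 = 1038
Denominator: √[(9104 − 8100)(12552 − 10201)] = √[1004 × 2351] = 1536.3606
r = 1038 / 1536.3606 ≈ 0.676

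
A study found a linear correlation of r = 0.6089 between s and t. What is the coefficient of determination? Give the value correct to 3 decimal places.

r² = (0.6089)² = 0.371

0.371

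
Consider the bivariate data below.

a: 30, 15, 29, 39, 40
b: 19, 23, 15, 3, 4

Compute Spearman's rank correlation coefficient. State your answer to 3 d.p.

Rank a: 3, 1, 2, 4, 5
Rank b: 4, 5, 3, 1, 2
d = rank(a) − rank(b): -1, -4, -1, 3, 3; Σd² = 36
ρ = 1 − 6Σd² / [n(n²−1)] = 1 − 6×36 / (5×24) = 1 − 216/120 ≈ -0.800

-0.800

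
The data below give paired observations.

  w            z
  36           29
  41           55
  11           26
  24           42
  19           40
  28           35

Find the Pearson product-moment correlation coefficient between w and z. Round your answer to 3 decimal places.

n = 6, Σw = 159, Σz = 227, Σw² = 4819, Σz² = 9131, Σwz = 6333
nΣwz − ΣwΣz = 37998 − 36093 = 1905
nΣw² − (Σw)² = 28914 − 25281 = 3633; nΣz² − (Σz)² = 54786 − 51529 = 3257
r = 1905 / √(3633 × 3257) = 1905 / 3439.8664 ≈ 0.554

0.554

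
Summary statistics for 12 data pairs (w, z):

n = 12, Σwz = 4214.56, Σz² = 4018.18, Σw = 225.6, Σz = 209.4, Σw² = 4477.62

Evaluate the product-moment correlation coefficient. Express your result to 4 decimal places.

0.9471

r = (nΣwz − ΣwΣz) / √[(nΣw² − (Σw)²)(nΣz² − (Σz)²)]
Numerator: 12×4214.56 − 225.6×209.4 = 3334.08
Denominator: √[(53731.44 − 50895.36)(48218.16 − 43848.36)] = √[2836.08 × 4369.8] = 3520.3838
r = 3334.08 / 3520.3838 ≈ 0.9471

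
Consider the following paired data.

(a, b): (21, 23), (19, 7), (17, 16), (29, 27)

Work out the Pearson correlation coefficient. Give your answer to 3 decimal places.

n = 4, Σa = 86, Σb = 73, Σa² = 1932, Σb² = 1563, Σab = 1671
nΣab − ΣaΣb = 6684 − 6278 = 406
nΣa² − (Σa)² = 7728 − 7396 = 332; nΣb² − (Σb)² = 6252 − 5329 = 923
r = 406 / √(332 × 923) = 406 / 553.5666 ≈ 0.733

0.733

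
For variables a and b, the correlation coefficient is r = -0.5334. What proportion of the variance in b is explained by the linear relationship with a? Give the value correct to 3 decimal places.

0.285

r² = (-0.5334)² = 0.285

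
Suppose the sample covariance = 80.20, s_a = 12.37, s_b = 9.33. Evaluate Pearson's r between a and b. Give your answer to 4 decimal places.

0.6949

r = Cov(a,b) / (s_a · s_b) = 80.20 / (12.37 × 9.33)
  = 80.20 / 115.4121 ≈ 0.6949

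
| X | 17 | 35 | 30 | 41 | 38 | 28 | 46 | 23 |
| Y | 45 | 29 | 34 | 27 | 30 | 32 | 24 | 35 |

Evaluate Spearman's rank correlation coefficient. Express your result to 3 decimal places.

-0.952

Rank X: 1, 5, 4, 7, 6, 3, 8, 2
Rank Y: 8, 3, 6, 2, 4, 5, 1, 7
d = rank(X) − rank(Y): -7, 2, -2, 5, 2, -2, 7, -5; Σd² = 164
ρ = 1 − 6Σd² / [n(n²−1)] = 1 − 6×164 / (8×63) = 1 − 984/504 ≈ -0.952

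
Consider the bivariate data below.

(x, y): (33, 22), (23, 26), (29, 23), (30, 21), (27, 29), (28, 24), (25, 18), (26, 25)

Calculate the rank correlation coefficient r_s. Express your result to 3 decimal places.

Rank x: 8, 1, 6, 7, 4, 5, 2, 3
Rank y: 3, 7, 4, 2, 8, 5, 1, 6
d = rank(x) − rank(y): 5, -6, 2, 5, -4, 0, 1, -3; Σd² = 116
ρ = 1 − 6Σd² / [n(n²−1)] = 1 − 6×116 / (8×63) = 1 − 696/504 ≈ -0.381

-0.381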